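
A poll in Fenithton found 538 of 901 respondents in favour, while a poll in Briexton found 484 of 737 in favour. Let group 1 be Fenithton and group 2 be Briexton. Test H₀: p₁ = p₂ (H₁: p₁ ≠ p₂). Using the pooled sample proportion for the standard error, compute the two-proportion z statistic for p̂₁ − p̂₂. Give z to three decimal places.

p̂₁ = 538/901 ≈ 0.597114, p̂₂ = 484/737 ≈ 0.656716.
Pooled p̂ = (538+484)/(901+737) = 1022/1638 = 0.623932.
SE = √(0.234641 × 0.00246673) = 0.024058.
z = (0.597114 − 0.656716)/0.024058 = -0.059602/0.024058 = -2.477.
p-value = 2·P(Z > 2.477) ≈ 0.0132.

z = -2.477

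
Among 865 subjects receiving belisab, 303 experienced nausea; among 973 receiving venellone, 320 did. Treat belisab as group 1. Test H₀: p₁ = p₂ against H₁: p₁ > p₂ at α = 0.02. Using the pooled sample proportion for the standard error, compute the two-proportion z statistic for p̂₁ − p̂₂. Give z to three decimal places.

z = 0.968

p̂₁ = 303/865 = 0.35029, p̂₂ = 320/973 = 0.32888.
Pooled p̂ = (303+320)/(865+973) = 623/1838 = 0.33896.
SE = √(p̂(1−p̂)(1/n₁+1/n₂)) = √(0.33896·0.66104·0.00218382) = √(0.000489317) = 0.02212.
z = (0.35029 − 0.32888)/0.02212 = 0.02141/0.02212 = 0.968.
p-value = P(Z > 0.968) ≈ 0.1666. With α = 0.02, fail to reject H₀.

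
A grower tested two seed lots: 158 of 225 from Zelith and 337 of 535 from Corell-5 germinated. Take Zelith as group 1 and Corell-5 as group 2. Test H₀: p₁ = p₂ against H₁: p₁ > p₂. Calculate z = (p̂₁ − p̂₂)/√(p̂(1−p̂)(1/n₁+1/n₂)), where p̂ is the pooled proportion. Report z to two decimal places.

z = 1.91

p̂₁ = 158/225 = 0.7022, p̂₂ = 337/535 = 0.6299.
Pooled p̂ = (158+337)/(225+535) = 495/760 = 0.6513.
SE = √(p̂(1−p̂)(1/n₁+1/n₂)) = √(0.6513·0.3487·0.0063136) = √(0.00143384) = 0.0379.
z = (0.7022 − 0.6299)/0.0379 = 0.0723/0.0379 = 1.91.
p-value = P(Z > 1.910) ≈ 0.0281.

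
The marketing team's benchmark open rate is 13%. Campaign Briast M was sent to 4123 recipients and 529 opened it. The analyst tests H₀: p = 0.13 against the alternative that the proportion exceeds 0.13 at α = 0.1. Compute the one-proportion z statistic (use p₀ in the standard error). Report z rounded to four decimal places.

z = -0.3237

p̂ = 529/4123 ≈ 0.1283046.
Under H₀, SE = √(0.13·0.87/4123) = √(2.74315e-05) = 0.0052375.
z = (0.1283046 − 0.13)/0.0052375 = -0.0016954/0.0052375 = -0.3237.
p-value = P(Z > -0.324) ≈ 0.6269, so at α = 0.1 we fail to reject H₀.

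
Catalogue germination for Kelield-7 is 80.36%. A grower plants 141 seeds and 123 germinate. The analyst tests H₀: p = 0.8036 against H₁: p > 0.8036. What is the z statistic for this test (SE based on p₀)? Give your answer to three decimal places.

z = 2.055

p̂ = 123/141 = 0.872340.
Standard error under H₀: √(0.8036×0.1964/141) = 0.033457.
z = (0.872340 − 0.8036)/0.033457 = 0.068740/0.033457 = 2.055.
p-value = P(Z > 2.055) ≈ 0.0200.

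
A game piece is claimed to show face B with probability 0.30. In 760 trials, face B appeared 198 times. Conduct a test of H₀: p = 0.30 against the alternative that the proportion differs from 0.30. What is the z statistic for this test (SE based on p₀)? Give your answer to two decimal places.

p̂ = 198/760 = 0.26053.
Under H₀, SE = √(0.3·0.7/760) = √(0.000276316) = 0.01662.
z = (0.26053 − 0.3)/0.01662 = -0.03947/0.01662 = -2.37.

z = -2.37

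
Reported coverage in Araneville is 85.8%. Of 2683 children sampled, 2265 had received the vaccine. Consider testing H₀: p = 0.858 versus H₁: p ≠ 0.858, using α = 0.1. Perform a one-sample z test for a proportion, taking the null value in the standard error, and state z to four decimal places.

p̂ = 2265/2683 ≈ 0.844204.
Standard error under H₀: √(0.858×0.142/2683) = 0.006739.
z = (0.844204 − 0.858)/0.006739 = -0.013796/0.006739 = -2.0472.
p-value = 2·P(Z > 2.047) ≈ 0.0406, so at α = 0.1 we reject H₀.

z = -2.0472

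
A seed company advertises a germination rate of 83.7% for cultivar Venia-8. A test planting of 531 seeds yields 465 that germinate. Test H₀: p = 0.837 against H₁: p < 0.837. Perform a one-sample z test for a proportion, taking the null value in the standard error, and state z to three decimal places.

z = 2.415

p̂ = 465/531 = 0.87571.
SE = √(p₀(1−p₀)/n) = √(0.13643/531) = 0.01603.
z = (0.87571 − 0.837)/0.01603 = 0.03871/0.01603 = 2.415.
p-value = P(Z < 2.415) ≈ 0.9921.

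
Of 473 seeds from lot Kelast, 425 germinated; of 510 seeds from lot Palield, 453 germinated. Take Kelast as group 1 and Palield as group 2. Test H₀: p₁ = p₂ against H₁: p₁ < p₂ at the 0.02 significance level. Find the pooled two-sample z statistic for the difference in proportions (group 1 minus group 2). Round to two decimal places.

z = 0.52

p̂₁ = 425/473 ≈ 0.8985, p̂₂ = 453/510 ≈ 0.8882.
Pooled p̂ = (425+453)/(473+510) = 878/983 = 0.8932.
SE = √(0.0954062 × 0.00407495) = 0.0197.
z = (0.8985 − 0.8882)/0.0197 = 0.0103/0.0197 = 0.52.
p-value = P(Z < 0.522) ≈ 0.6990; since p > α = 0.02, fail to reject H₀.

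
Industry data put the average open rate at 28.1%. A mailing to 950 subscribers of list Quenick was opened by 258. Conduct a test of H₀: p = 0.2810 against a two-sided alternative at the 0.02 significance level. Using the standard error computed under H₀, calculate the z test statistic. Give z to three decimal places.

z = -0.646

p̂ = 258/950 = 0.27158.
Standard error under H₀: √(0.281×0.719/950) = 0.01458.
z = (0.27158 − 0.281)/0.01458 = -0.00942/0.01458 = -0.646.
Two-sided p-value ≈ 2·Φ(−0.646) = 0.5183, so at α = 0.02 we fail to reject H₀.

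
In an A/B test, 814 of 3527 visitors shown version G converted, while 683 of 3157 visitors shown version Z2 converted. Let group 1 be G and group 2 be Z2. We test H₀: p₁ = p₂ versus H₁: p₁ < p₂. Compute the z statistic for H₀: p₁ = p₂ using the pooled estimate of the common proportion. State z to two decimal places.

z = 1.41

p̂₁ = 814/3527 = 0.230791, p̂₂ = 683/3157 = 0.216345.
Pooled p̂ = (814+683)/(3527+3157) = 1497/6684 = 0.223968.
SE = √(p̂(1−p̂)(1/n₁+1/n₂)) = √(0.223968·0.776032·0.000600283) = √(0.000104333) = 0.010214.
z = (0.230791 − 0.216345)/0.010214 = 0.014446/0.010214 = 1.41.
p-value = P(Z < 1.414) ≈ 0.9214.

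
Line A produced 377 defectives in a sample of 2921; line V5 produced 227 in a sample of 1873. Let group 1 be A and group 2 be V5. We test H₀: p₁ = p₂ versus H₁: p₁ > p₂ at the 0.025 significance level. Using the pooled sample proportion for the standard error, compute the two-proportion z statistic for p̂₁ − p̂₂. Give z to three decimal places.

p̂₁ = 377/2921 ≈ 0.12907, p̂₂ = 227/1873 ≈ 0.12120.
Pooled p̂ = (377+227)/(2921+1873) = 604/4794 = 0.12599.
SE = √(p̂(1−p̂)(1/n₁+1/n₂)) = √(0.12599·0.87401·0.000876251) = √(9.64903e-05) = 0.00982.
z = (0.12907 − 0.12120)/0.00982 = 0.00787/0.00982 = 0.801.
p-value = P(Z > 0.801) ≈ 0.2115; since p > α = 0.025, fail to reject H₀.

z = 0.801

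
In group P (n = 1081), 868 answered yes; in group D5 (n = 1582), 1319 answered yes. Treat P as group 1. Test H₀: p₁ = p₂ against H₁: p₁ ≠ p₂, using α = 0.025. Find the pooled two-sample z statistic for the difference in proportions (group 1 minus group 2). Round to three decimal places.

z = -2.037

p̂₁ = 868/1081 ≈ 0.802960, p̂₂ = 1319/1582 ≈ 0.833755.
Pooled p̂ = (868+1319)/(1081+1582) = 2187/2663 = 0.821254.
SE = √(p̂(1−p̂)(1/n₁+1/n₂)) = √(0.821254·0.178746·0.00155718) = √(0.000228587) = 0.015119.
z = (0.802960 − 0.833755)/0.015119 = -0.030795/0.015119 = -2.037.
Two-sided p-value ≈ 2·Φ(−2.037) = 0.0417, so at α = 0.025 we fail to reject H₀.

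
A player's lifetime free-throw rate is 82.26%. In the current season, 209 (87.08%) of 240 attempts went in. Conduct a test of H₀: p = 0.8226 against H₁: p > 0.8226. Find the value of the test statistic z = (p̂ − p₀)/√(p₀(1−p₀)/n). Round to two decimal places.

p̂ = 209/240 ≈ 0.87083.
SE = √(p₀(1−p₀)/n) = √(0.14593/240) = 0.02466.
z = (0.87083 − 0.8226)/0.02466 = 0.04823/0.02466 = 1.96.

z = 1.96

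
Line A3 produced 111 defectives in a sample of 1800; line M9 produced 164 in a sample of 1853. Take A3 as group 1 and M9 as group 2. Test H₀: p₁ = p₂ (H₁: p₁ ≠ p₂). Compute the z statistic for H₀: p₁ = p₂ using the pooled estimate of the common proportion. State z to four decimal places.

z = -3.0737

p̂₁ = 111/1800 ≈ 0.0616667, p̂₂ = 164/1853 ≈ 0.0885051.
Pooled p̂ = (111+164)/(1800+1853) = 275/3653 = 0.0752806.
SE = √(p̂(1−p̂)(1/n₁+1/n₂)) = √(0.0752806·0.9247194·0.00109522) = √(7.62421e-05) = 0.0087317.
z = (0.0616667 − 0.0885051)/0.0087317 = -0.0268384/0.0087317 = -3.0737.
p-value = 2·P(Z > 3.074) ≈ 0.0021.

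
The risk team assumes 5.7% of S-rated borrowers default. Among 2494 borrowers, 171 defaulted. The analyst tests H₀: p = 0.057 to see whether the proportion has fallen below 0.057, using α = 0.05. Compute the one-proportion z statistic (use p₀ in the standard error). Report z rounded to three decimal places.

p̂ = 171/2494 ≈ 0.06856.
Under H₀, SE = √(0.057·0.943/2494) = √(2.15521e-05) = 0.00464.
z = (0.06856 − 0.057)/0.00464 = 0.01156/0.00464 = 2.491.
p-value = P(Z < 2.491) ≈ 0.9936; since p > α = 0.05, fail to reject H₀.

z = 2.491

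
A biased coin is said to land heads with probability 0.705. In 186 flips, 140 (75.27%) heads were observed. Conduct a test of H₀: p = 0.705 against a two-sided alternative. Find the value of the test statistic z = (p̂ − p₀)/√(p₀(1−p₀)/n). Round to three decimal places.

z = 1.426

p̂ = 140/186 = 0.75269.
SE = √(p₀(1−p₀)/n) = √(0.20798/186) = 0.03344.
z = (0.75269 − 0.705)/0.03344 = 0.04769/0.03344 = 1.426.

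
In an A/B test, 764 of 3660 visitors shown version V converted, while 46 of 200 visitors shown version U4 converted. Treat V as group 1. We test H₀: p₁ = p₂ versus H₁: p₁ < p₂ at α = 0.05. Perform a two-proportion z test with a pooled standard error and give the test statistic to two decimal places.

p̂₁ = 764/3660 ≈ 0.2087, p̂₂ = 46/200 ≈ 0.2300.
Pooled p̂ = (764+46)/(3660+200) = 810/3860 = 0.2098.
SE = √(p̂(1−p̂)(1/n₁+1/n₂)) = √(0.2098·0.7902·0.00527322) = √(0.000874352) = 0.0296.
z = (0.2087 − 0.2300)/0.0296 = -0.0213/0.0296 = -0.72.
p-value = P(Z < -0.719) ≈ 0.2361; since p > α = 0.05, fail to reject H₀.

z = -0.72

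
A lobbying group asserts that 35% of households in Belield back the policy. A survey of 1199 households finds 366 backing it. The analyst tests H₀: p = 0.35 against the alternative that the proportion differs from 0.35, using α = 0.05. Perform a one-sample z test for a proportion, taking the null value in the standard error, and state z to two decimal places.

p̂ = 366/1199 = 0.30525.
Standard error under H₀: √(0.35×0.65/1199) = 0.01377.
z = (0.30525 − 0.35)/0.01377 = -0.04475/0.01377 = -3.25.
p-value = 2·P(Z > 3.248) ≈ 0.0012, so at α = 0.05 we reject H₀.

z = -3.25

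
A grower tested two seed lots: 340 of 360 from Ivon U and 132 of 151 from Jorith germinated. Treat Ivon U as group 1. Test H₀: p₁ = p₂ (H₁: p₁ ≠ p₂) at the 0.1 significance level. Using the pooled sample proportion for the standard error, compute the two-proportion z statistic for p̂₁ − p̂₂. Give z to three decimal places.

z = 2.730

p̂₁ = 340/360 ≈ 0.94444, p̂₂ = 132/151 ≈ 0.87417.
Pooled p̂ = (340+132)/(360+151) = 472/511 = 0.92368.
SE = √(p̂(1−p̂)(1/n₁+1/n₂)) = √(0.92368·0.07632·0.00940029) = √(0.000662684) = 0.02574.
z = (0.94444 − 0.87417)/0.02574 = 0.07027/0.02574 = 2.730.
Two-sided p-value ≈ 2·Φ(−2.730) = 0.0063; since p < α = 0.1, reject H₀.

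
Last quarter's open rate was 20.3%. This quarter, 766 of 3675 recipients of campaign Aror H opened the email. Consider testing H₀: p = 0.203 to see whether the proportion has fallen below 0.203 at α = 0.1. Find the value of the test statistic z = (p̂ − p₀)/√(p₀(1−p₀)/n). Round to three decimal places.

z = 0.819

p̂ = 766/3675 ≈ 0.20844.
Under H₀, SE = √(0.203·0.797/3675) = √(4.40248e-05) = 0.00664.
z = (0.20844 − 0.203)/0.00664 = 0.00544/0.00664 = 0.819.
p-value = P(Z < 0.819) ≈ 0.7937; since p > α = 0.1, fail to reject H₀.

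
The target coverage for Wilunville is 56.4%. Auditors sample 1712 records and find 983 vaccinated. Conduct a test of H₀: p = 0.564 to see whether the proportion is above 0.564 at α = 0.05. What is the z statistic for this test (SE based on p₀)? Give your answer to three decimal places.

z = 0.850

p̂ = 983/1712 ≈ 0.57418.
Under H₀, SE = √(0.564·0.436/1712) = √(0.000143636) = 0.01198.
z = (0.57418 − 0.564)/0.01198 = 0.01018/0.01198 = 0.850.
p-value = P(Z > 0.850) ≈ 0.1978, so at α = 0.05 we fail to reject H₀.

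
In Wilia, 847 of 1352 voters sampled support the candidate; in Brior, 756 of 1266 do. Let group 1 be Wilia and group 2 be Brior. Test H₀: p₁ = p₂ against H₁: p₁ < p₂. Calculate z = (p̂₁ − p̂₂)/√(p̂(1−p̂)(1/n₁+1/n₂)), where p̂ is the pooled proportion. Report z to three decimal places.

z = 1.539

p̂₁ = 847/1352 = 0.626479, p̂₂ = 756/1266 = 0.597156.
Pooled p̂ = (847+756)/(1352+1266) = 1603/2618 = 0.612299.
SE = √(p̂(1−p̂)(1/n₁+1/n₂)) = √(0.612299·0.387701·0.00152953) = √(0.000363094) = 0.019055.
z = (0.626479 − 0.597156)/0.019055 = 0.029323/0.019055 = 1.539.
p-value = P(Z < 1.539) ≈ 0.9381.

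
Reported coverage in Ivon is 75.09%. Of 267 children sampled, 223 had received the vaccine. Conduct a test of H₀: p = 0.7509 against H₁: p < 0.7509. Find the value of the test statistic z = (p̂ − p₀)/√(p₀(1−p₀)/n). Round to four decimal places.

z = 3.1852

p̂ = 223/267 ≈ 0.835206.
Standard error under H₀: √(0.7509×0.2491/267) = 0.026468.
z = (0.835206 − 0.7509)/0.026468 = 0.084306/0.026468 = 3.1852.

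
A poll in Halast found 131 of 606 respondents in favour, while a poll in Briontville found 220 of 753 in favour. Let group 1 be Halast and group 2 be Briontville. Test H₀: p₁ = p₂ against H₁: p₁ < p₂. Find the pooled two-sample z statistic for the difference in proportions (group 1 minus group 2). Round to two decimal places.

z = -3.18

p̂₁ = 131/606 ≈ 0.2162, p̂₂ = 220/753 ≈ 0.2922.
Pooled p̂ = (131+220)/(606+753) = 351/1359 = 0.2583.
SE = √(0.191571 × 0.00297819) = 0.0239.
z = (0.2162 − 0.2922)/0.0239 = -0.0760/0.0239 = -3.18.
p-value = P(Z < -3.182) ≈ 0.0007.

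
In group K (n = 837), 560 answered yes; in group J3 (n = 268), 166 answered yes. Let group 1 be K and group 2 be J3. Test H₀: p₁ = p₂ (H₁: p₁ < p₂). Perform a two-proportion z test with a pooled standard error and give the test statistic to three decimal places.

z = 1.490

p̂₁ = 560/837 ≈ 0.66906, p̂₂ = 166/268 ≈ 0.61940.
Pooled p̂ = (560+166)/(837+268) = 726/1105 = 0.65701.
SE = √(p̂(1−p̂)(1/n₁+1/n₂)) = √(0.65701·0.34299·0.00492609) = √(0.00111008) = 0.03332.
z = (0.66906 − 0.61940)/0.03332 = 0.04966/0.03332 = 1.490.
p-value = P(Z < 1.490) ≈ 0.9319.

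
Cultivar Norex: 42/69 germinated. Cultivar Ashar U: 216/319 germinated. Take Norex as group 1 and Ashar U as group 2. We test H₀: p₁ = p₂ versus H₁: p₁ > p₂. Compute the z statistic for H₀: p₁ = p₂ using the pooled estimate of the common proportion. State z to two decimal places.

z = -1.09

p̂₁ = 42/69 ≈ 0.6087, p̂₂ = 216/319 ≈ 0.6771.
Pooled p̂ = (42+216)/(69+319) = 258/388 = 0.6649.
SE = √(p̂(1−p̂)(1/n₁+1/n₂)) = √(0.6649·0.3351·0.0176275) = √(0.00392728) = 0.0627.
z = (0.6087 − 0.6771)/0.0627 = -0.0684/0.0627 = -1.09.
p-value = P(Z > -1.092) ≈ 0.8625.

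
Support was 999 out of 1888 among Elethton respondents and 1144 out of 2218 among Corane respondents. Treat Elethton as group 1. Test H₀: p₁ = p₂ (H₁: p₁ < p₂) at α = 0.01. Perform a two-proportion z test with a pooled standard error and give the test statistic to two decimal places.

p̂₁ = 999/1888 ≈ 0.5291, p̂₂ = 1144/2218 ≈ 0.5158.
Pooled p̂ = (999+1144)/(1888+2218) = 2143/4106 = 0.5219.
SE = √(p̂(1−p̂)(1/n₁+1/n₂)) = √(0.5219·0.4781·0.000980518) = √(0.000244658) = 0.0156.
z = (0.5291 − 0.5158)/0.0156 = 0.0133/0.0156 = 0.85.
p-value = P(Z < 0.854) ≈ 0.8033, so at α = 0.01 we fail to reject H₀.

z = 0.85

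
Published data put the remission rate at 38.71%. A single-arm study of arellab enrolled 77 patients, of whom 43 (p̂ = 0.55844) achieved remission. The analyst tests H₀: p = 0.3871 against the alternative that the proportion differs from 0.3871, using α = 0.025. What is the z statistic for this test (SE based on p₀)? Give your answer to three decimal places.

p̂ = 43/77 ≈ 0.55844.
Standard error under H₀: √(0.3871×0.6129/77) = 0.05551.
z = (0.55844 − 0.3871)/0.05551 = 0.17134/0.05551 = 3.087.
Two-sided p-value ≈ 2·Φ(−3.087) = 0.0020, so at α = 0.025 we reject H₀.

z = 3.087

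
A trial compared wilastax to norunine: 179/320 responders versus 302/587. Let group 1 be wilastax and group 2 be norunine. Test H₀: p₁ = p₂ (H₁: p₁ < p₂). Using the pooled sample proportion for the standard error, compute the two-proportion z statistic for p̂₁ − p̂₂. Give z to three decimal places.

z = 1.295

p̂₁ = 179/320 ≈ 0.559375, p̂₂ = 302/587 ≈ 0.514480.
Pooled p̂ = (179+302)/(320+587) = 481/907 = 0.530320.
SE = √(p̂(1−p̂)(1/n₁+1/n₂)) = √(0.530320·0.469680·0.00482858) = √(0.00120271) = 0.034680.
z = (0.559375 − 0.514480)/0.034680 = 0.044895/0.034680 = 1.295.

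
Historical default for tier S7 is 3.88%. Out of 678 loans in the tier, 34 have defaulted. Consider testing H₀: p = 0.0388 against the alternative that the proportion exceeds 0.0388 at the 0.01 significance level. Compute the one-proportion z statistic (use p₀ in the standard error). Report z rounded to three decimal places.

z = 1.530

p̂ = 34/678 = 0.05015.
SE = √(p₀(1−p₀)/n) = √(0.037295/678) = 0.00742.
z = (0.05015 − 0.0388)/0.00742 = 0.01135/0.00742 = 1.530.
p-value = P(Z > 1.530) ≈ 0.0630, so at α = 0.01 we fail to reject H₀.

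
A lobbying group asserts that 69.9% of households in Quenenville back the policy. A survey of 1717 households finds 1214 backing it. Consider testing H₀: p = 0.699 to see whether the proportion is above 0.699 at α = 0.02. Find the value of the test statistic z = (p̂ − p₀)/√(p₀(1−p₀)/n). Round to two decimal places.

p̂ = 1214/1717 ≈ 0.70705.
Standard error under H₀: √(0.699×0.301/1717) = 0.01107.
z = (0.70705 − 0.699)/0.01107 = 0.00805/0.01107 = 0.73.
p-value = P(Z > 0.727) ≈ 0.2336; since p > α = 0.02, fail to reject H₀.

z = 0.73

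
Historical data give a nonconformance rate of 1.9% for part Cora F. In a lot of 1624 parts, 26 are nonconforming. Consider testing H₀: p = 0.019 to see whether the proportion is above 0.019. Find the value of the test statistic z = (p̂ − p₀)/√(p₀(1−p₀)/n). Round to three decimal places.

p̂ = 26/1624 = 0.016010.
Standard error under H₀: √(0.019×0.981/1624) = 0.003388.
z = (0.016010 − 0.019)/0.003388 = -0.002990/0.003388 = -0.883.

z = -0.883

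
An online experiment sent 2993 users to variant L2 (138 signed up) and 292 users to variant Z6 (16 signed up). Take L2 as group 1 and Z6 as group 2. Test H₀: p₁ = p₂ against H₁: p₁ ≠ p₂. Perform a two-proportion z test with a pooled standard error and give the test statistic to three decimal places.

z = -0.670

p̂₁ = 138/2993 ≈ 0.04611, p̂₂ = 16/292 ≈ 0.05479.
Pooled p̂ = (138+16)/(2993+292) = 154/3285 = 0.04688.
SE = √(0.044682 × 0.00375877) = 0.01296.
z = (0.04611 − 0.05479)/0.01296 = -0.00868/0.01296 = -0.670.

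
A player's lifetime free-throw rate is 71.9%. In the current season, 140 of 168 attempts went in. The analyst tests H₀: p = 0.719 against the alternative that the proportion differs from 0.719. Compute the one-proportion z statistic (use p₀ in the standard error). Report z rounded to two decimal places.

p̂ = 140/168 ≈ 0.83333.
Under H₀, SE = √(0.719·0.281/168) = √(0.00120261) = 0.03468.
z = (0.83333 − 0.719)/0.03468 = 0.11433/0.03468 = 3.30.

z = 3.30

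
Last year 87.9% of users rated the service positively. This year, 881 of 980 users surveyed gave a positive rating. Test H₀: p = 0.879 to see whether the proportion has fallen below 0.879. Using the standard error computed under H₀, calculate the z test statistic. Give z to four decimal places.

p̂ = 881/980 ≈ 0.898980.
SE = √(p₀(1−p₀)/n) = √(0.10636/980) = 0.010418.
z = (0.898980 − 0.879)/0.010418 = 0.019980/0.010418 = 1.9178.

z = 1.9178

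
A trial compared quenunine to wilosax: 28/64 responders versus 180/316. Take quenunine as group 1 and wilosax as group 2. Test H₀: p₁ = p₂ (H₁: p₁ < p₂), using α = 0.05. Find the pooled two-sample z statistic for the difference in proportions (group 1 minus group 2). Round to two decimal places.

z = -1.94

p̂₁ = 28/64 = 0.4375, p̂₂ = 180/316 = 0.5696.
Pooled p̂ = (28+180)/(64+316) = 208/380 = 0.5474.
SE = √(p̂(1−p̂)(1/n₁+1/n₂)) = √(0.5474·0.4526·0.0187896) = √(0.00465523) = 0.0682.
z = (0.4375 − 0.5696)/0.0682 = -0.1321/0.0682 = -1.94.
p-value = P(Z < -1.936) ≈ 0.0264, so at α = 0.05 we reject H₀.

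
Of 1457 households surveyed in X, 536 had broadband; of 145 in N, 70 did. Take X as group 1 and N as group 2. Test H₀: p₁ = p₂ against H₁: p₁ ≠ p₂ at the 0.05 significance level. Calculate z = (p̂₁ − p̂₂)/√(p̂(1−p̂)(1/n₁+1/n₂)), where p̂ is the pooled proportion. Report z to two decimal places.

z = -2.72

p̂₁ = 536/1457 ≈ 0.3679, p̂₂ = 70/145 ≈ 0.4828.
Pooled p̂ = (536+70)/(1457+145) = 606/1602 = 0.3783.
SE = √(0.235184 × 0.00758289) = 0.0422.
z = (0.3679 − 0.4828)/0.0422 = -0.1149/0.0422 = -2.72.
Two-sided p-value ≈ 2·Φ(−2.720) = 0.0065; since p < α = 0.05, reject H₀.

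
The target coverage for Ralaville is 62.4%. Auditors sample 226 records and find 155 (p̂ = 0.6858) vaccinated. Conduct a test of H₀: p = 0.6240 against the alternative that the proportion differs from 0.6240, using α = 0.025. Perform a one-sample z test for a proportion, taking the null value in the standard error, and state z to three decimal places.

p̂ = 155/226 = 0.68584.
Under H₀, SE = √(0.624·0.376/226) = √(0.00103816) = 0.03222.
z = (0.68584 − 0.624)/0.03222 = 0.06184/0.03222 = 1.919.
p-value = 2·P(Z > 1.919) ≈ 0.0549; since p > α = 0.025, fail to reject H₀.

z = 1.919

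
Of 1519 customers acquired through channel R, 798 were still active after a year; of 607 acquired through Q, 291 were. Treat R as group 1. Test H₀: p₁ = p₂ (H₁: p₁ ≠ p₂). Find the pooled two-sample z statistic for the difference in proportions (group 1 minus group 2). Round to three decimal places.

p̂₁ = 798/1519 = 0.52535, p̂₂ = 291/607 = 0.47941.
Pooled p̂ = (798+291)/(1519+607) = 1089/2126 = 0.51223.
SE = √(0.24985 × 0.00230577) = 0.02400.
z = (0.52535 − 0.47941)/0.02400 = 0.04594/0.02400 = 1.914.
p-value = 2·P(Z > 1.914) ≈ 0.0556.

z = 1.914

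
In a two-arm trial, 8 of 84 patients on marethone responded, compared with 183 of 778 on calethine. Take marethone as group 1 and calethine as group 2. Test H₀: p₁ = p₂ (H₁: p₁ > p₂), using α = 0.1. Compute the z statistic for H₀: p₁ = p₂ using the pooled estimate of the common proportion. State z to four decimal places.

z = -2.9348

p̂₁ = 8/84 ≈ 0.095238, p̂₂ = 183/778 ≈ 0.235219.
Pooled p̂ = (8+183)/(84+778) = 191/862 = 0.221578.
SE = √(0.172481 × 0.0131901) = 0.047697.
z = (0.095238 − 0.235219)/0.047697 = -0.139981/0.047697 = -2.9348.
p-value = P(Z > -2.935) ≈ 0.9983. With α = 0.1, fail to reject H₀.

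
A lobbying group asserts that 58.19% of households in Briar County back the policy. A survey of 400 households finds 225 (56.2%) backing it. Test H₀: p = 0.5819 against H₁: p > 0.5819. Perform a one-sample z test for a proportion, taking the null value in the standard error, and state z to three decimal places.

p̂ = 225/400 = 0.56250.
Under H₀, SE = √(0.5819·0.4181/400) = √(0.000608231) = 0.02466.
z = (0.56250 − 0.5819)/0.02466 = -0.01940/0.02466 = -0.787.

z = -0.787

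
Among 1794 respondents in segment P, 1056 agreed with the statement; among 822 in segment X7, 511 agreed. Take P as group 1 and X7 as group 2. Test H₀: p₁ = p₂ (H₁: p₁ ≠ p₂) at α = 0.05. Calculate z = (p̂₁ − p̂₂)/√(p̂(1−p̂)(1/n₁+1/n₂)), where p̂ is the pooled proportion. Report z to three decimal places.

p̂₁ = 1056/1794 = 0.58863, p̂₂ = 511/822 = 0.62165.
Pooled p̂ = (1056+511)/(1794+822) = 1567/2616 = 0.59901.
SE = √(p̂(1−p̂)(1/n₁+1/n₂)) = √(0.59901·0.40099·0.00177396) = √(0.000426101) = 0.02064.
z = (0.58863 − 0.62165)/0.02064 = -0.03302/0.02064 = -1.600.
p-value = 2·P(Z > 1.600) ≈ 0.1096; since p > α = 0.05, fail to reject H₀.

z = -1.600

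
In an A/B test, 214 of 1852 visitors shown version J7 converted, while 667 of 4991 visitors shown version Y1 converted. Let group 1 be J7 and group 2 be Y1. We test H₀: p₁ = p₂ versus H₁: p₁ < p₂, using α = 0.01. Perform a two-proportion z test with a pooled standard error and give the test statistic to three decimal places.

p̂₁ = 214/1852 ≈ 0.115551, p̂₂ = 667/4991 ≈ 0.133641.
Pooled p̂ = (214+667)/(1852+4991) = 881/6843 = 0.128745.
SE = √(p̂(1−p̂)(1/n₁+1/n₂)) = √(0.128745·0.871255·0.000740317) = √(8.3041e-05) = 0.009113.
z = (0.115551 − 0.133641)/0.009113 = -0.018090/0.009113 = -1.985.
p-value = P(Z < -1.985) ≈ 0.0236. With α = 0.01, fail to reject H₀.

z = -1.985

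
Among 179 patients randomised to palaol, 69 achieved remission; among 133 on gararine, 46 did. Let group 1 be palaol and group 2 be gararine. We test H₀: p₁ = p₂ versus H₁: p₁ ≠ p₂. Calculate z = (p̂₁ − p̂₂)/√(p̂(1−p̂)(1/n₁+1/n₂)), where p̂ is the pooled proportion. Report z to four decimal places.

p̂₁ = 69/179 ≈ 0.385475, p̂₂ = 46/133 ≈ 0.345865.
Pooled p̂ = (69+46)/(179+133) = 115/312 = 0.368590.
SE = √(p̂(1−p̂)(1/n₁+1/n₂)) = √(0.368590·0.631410·0.0131054) = √(0.00305003) = 0.055227.
z = (0.385475 − 0.345865)/0.055227 = 0.039610/0.055227 = 0.7172.

z = 0.7172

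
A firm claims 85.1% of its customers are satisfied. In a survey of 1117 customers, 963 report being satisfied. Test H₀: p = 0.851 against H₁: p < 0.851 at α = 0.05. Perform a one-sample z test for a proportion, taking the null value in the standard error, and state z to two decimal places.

p̂ = 963/1117 = 0.8621.
SE = √(p₀(1−p₀)/n) = √(0.1268/1117) = 0.0107.
z = (0.8621 − 0.851)/0.0107 = 0.0111/0.0107 = 1.04.
p-value = P(Z < 1.045) ≈ 0.8519, so at α = 0.05 we fail to reject H₀.

z = 1.04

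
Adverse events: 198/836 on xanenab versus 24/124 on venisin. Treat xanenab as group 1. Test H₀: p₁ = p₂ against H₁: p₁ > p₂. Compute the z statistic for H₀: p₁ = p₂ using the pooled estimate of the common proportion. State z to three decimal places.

z = 1.067

p̂₁ = 198/836 = 0.23684, p̂₂ = 24/124 = 0.19355.
Pooled p̂ = (198+24)/(836+124) = 222/960 = 0.23125.
SE = √(p̂(1−p̂)(1/n₁+1/n₂)) = √(0.23125·0.76875·0.00926069) = √(0.0016463) = 0.04057.
z = (0.23684 − 0.19355)/0.04057 = 0.04329/0.04057 = 1.067.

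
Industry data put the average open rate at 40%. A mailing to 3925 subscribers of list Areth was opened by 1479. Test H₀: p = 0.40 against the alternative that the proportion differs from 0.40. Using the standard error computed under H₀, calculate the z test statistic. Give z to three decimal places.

p̂ = 1479/3925 ≈ 0.376815.
Under H₀, SE = √(0.4·0.6/3925) = √(6.11465e-05) = 0.007820.
z = (0.376815 − 0.4)/0.007820 = -0.023185/0.007820 = -2.965.
Two-sided p-value ≈ 2·Φ(−2.965) = 0.0030.

z = -2.965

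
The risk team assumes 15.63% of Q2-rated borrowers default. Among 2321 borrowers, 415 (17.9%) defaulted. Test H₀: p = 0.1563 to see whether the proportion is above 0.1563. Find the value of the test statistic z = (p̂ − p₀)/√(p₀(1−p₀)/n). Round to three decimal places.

p̂ = 415/2321 ≈ 0.178802.
SE = √(p₀(1−p₀)/n) = √(0.13187/2321) = 0.007538.
z = (0.178802 − 0.1563)/0.007538 = 0.022502/0.007538 = 2.985.
p-value = P(Z > 2.985) ≈ 0.0014.

z = 2.985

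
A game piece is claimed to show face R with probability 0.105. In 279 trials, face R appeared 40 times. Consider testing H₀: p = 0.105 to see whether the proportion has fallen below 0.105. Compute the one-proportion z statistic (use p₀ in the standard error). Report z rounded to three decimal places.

p̂ = 40/279 = 0.14337.
Under H₀, SE = √(0.105·0.895/279) = √(0.000336828) = 0.01835.
z = (0.14337 − 0.105)/0.01835 = 0.03837/0.01835 = 2.091.
p-value = P(Z < 2.091) ≈ 0.9817.

z = 2.091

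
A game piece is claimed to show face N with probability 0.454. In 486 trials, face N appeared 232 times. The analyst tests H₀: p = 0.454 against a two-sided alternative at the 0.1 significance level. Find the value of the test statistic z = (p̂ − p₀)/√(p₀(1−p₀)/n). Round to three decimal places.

z = 1.035

p̂ = 232/486 = 0.47737.
Under H₀, SE = √(0.454·0.546/486) = √(0.000510049) = 0.02258.
z = (0.47737 − 0.454)/0.02258 = 0.02337/0.02258 = 1.035.
Two-sided p-value ≈ 2·Φ(−1.035) = 0.3008; since p > α = 0.1, fail to reject H₀.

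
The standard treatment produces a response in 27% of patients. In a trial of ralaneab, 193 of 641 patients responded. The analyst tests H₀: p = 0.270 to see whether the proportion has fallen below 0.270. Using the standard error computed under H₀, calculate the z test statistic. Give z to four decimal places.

p̂ = 193/641 = 0.301092.
Under H₀, SE = √(0.27·0.73/641) = √(0.000307488) = 0.017535.
z = (0.301092 − 0.27)/0.017535 = 0.031092/0.017535 = 1.7731.
p-value = P(Z < 1.773) ≈ 0.9619.

z = 1.7731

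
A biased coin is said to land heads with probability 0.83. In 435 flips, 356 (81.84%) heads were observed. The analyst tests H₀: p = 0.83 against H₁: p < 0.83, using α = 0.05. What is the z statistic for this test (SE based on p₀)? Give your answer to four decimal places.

p̂ = 356/435 = 0.818391.
SE = √(p₀(1−p₀)/n) = √(0.1411/435) = 0.018010.
z = (0.818391 − 0.83)/0.018010 = -0.011609/0.018010 = -0.6446.
p-value = P(Z < -0.645) ≈ 0.2596, so at α = 0.05 we fail to reject H₀.

z = -0.6446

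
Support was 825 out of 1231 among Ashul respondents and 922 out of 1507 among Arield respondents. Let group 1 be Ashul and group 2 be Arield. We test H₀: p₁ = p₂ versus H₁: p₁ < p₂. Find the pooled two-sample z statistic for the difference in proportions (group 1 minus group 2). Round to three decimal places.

p̂₁ = 825/1231 = 0.670187, p̂₂ = 922/1507 = 0.611812.
Pooled p̂ = (825+922)/(1231+1507) = 1747/2738 = 0.638057.
SE = √(p̂(1−p̂)(1/n₁+1/n₂)) = √(0.638057·0.361943·0.00147592) = √(0.000340849) = 0.018462.
z = (0.670187 − 0.611812)/0.018462 = 0.058375/0.018462 = 3.162.

z = 3.162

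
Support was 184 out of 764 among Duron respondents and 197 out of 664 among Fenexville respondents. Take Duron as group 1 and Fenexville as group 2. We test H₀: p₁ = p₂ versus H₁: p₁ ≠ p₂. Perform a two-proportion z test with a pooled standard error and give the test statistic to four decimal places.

z = -2.3800

p̂₁ = 184/764 ≈ 0.240838, p̂₂ = 197/664 ≈ 0.296687.
Pooled p̂ = (184+197)/(764+664) = 381/1428 = 0.266807.
SE = √(p̂(1−p̂)(1/n₁+1/n₂)) = √(0.266807·0.733193·0.00281492) = √(0.000550658) = 0.023466.
z = (0.240838 − 0.296687)/0.023466 = -0.055849/0.023466 = -2.3800.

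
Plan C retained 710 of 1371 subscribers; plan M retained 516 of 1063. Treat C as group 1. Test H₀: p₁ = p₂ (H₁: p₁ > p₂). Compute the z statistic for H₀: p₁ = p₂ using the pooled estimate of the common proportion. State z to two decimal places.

p̂₁ = 710/1371 ≈ 0.5179, p̂₂ = 516/1063 ≈ 0.4854.
Pooled p̂ = (710+516)/(1371+1063) = 1226/2434 = 0.5037.
SE = √(0.249986 × 0.00167013) = 0.0204.
z = (0.5179 − 0.4854)/0.0204 = 0.0325/0.0204 = 1.59.
p-value = P(Z > 1.588) ≈ 0.0561.

z = 1.59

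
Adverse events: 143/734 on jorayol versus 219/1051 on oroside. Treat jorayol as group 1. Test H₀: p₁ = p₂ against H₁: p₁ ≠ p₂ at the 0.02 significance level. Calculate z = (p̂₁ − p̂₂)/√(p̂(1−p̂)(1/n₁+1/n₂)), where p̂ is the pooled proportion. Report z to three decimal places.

z = -0.701

p̂₁ = 143/734 ≈ 0.19482, p̂₂ = 219/1051 ≈ 0.20837.
Pooled p̂ = (143+219)/(734+1051) = 362/1785 = 0.20280.
SE = √(0.161673 × 0.00231387) = 0.01934.
z = (0.19482 − 0.20837)/0.01934 = -0.01355/0.01934 = -0.701.
p-value = 2·P(Z > 0.701) ≈ 0.4836; since p > α = 0.02, fail to reject H₀.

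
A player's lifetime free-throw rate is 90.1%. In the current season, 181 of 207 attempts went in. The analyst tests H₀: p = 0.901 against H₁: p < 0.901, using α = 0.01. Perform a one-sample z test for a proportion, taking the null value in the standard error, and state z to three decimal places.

z = -1.282

p̂ = 181/207 ≈ 0.874396.
SE = √(p₀(1−p₀)/n) = √(0.089199/207) = 0.020758.
z = (0.874396 − 0.901)/0.020758 = -0.026604/0.020758 = -1.282.
p-value = P(Z < -1.282) ≈ 0.1000. With α = 0.01, fail to reject H₀.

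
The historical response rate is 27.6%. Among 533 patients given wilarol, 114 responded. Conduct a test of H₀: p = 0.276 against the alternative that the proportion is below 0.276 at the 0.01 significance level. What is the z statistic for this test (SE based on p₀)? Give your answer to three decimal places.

z = -3.208

p̂ = 114/533 = 0.213884.
SE = √(p₀(1−p₀)/n) = √(0.19982/533) = 0.019362.
z = (0.213884 − 0.276)/0.019362 = -0.062116/0.019362 = -3.208.
p-value = P(Z < -3.208) ≈ 0.0007, so at α = 0.01 we reject H₀.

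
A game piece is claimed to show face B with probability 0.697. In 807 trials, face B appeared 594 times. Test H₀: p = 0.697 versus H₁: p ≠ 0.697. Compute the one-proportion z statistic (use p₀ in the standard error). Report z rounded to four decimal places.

z = 2.4145

p̂ = 594/807 ≈ 0.736059.
Under H₀, SE = √(0.697·0.303/807) = √(0.000261699) = 0.016177.
z = (0.736059 − 0.697)/0.016177 = 0.039059/0.016177 = 2.4145.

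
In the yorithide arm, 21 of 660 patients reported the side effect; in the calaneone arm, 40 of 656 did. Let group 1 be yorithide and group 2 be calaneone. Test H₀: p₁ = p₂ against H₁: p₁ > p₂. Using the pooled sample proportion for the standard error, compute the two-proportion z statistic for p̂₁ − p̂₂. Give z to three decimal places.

z = -2.515

p̂₁ = 21/660 ≈ 0.0318182, p̂₂ = 40/656 ≈ 0.0609756.
Pooled p̂ = (21+40)/(660+656) = 61/1316 = 0.0463526.
SE = √(p̂(1−p̂)(1/n₁+1/n₂)) = √(0.0463526·0.9536474·0.00303954) = √(0.00013436) = 0.0115914.
z = (0.0318182 − 0.0609756)/0.0115914 = -0.0291574/0.0115914 = -2.515.
p-value = P(Z > -2.515) ≈ 0.9941.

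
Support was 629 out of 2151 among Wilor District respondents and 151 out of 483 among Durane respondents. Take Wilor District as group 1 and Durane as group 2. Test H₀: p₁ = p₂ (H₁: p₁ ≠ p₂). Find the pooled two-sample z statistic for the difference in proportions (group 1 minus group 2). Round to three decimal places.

p̂₁ = 629/2151 = 0.29242, p̂₂ = 151/483 = 0.31263.
Pooled p̂ = (629+151)/(2151+483) = 780/2634 = 0.29613.
SE = √(0.208436 × 0.00253529) = 0.02299.
z = (0.29242 − 0.31263)/0.02299 = -0.02021/0.02299 = -0.879.

z = -0.879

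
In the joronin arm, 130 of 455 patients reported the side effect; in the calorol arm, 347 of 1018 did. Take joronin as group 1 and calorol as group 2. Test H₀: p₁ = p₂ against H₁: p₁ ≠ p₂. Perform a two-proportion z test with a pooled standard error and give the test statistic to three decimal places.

z = -2.090

p̂₁ = 130/455 ≈ 0.28571, p̂₂ = 347/1018 ≈ 0.34086.
Pooled p̂ = (130+347)/(455+1018) = 477/1473 = 0.32383.
SE = √(p̂(1−p̂)(1/n₁+1/n₂)) = √(0.32383·0.67617·0.00318012) = √(0.000696331) = 0.02639.
z = (0.28571 − 0.34086)/0.02639 = -0.05515/0.02639 = -2.090.
Two-sided p-value ≈ 2·Φ(−2.090) = 0.0366.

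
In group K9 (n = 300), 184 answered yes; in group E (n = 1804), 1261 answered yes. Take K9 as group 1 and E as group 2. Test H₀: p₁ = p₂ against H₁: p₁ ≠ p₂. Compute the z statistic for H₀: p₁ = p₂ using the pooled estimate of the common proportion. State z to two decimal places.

z = -2.96

p̂₁ = 184/300 = 0.61333, p̂₂ = 1261/1804 = 0.69900.
Pooled p̂ = (184+1261)/(300+1804) = 1445/2104 = 0.68679.
SE = √(p̂(1−p̂)(1/n₁+1/n₂)) = √(0.68679·0.31321·0.00388766) = √(0.000836276) = 0.02892.
z = (0.61333 − 0.69900)/0.02892 = -0.08567/0.02892 = -2.96.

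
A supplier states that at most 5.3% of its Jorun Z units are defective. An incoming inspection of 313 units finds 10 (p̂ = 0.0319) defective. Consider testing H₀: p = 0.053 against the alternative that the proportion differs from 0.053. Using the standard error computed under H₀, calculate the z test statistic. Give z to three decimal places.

z = -1.662

p̂ = 10/313 = 0.031949.
Standard error under H₀: √(0.053×0.947/313) = 0.012663.
z = (0.031949 − 0.053)/0.012663 = -0.021051/0.012663 = -1.662.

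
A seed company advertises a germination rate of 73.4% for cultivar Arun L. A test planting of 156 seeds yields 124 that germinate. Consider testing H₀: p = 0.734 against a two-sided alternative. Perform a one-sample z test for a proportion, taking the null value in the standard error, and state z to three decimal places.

z = 1.721

p̂ = 124/156 = 0.794872.
Under H₀, SE = √(0.734·0.266/156) = √(0.00125156) = 0.035377.
z = (0.794872 − 0.734)/0.035377 = 0.060872/0.035377 = 1.721.
Two-sided p-value ≈ 2·Φ(−1.721) = 0.0853.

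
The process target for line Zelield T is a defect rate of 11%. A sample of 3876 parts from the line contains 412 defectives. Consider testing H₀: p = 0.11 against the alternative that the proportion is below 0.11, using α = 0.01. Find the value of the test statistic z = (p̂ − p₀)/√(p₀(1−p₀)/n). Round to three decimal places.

p̂ = 412/3876 = 0.106295.
SE = √(p₀(1−p₀)/n) = √(0.0979/3876) = 0.005026.
z = (0.106295 − 0.11)/0.005026 = -0.003705/0.005026 = -0.737.
p-value = P(Z < -0.737) ≈ 0.2305, so at α = 0.01 we fail to reject H₀.

z = -0.737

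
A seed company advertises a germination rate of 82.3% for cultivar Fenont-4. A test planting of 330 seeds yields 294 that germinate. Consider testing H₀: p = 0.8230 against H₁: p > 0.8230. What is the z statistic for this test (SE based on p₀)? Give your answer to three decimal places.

z = 3.232

p̂ = 294/330 = 0.89091.
Standard error under H₀: √(0.823×0.177/330) = 0.02101.
z = (0.89091 − 0.823)/0.02101 = 0.06791/0.02101 = 3.232.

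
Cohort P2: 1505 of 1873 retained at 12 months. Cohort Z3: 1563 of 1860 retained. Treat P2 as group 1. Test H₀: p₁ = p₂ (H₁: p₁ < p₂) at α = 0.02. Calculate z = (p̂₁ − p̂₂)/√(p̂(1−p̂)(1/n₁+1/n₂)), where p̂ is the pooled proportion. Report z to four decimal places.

p̂₁ = 1505/1873 = 0.803524, p̂₂ = 1563/1860 = 0.840323.
Pooled p̂ = (1505+1563)/(1873+1860) = 3068/3733 = 0.821859.
SE = √(0.146407 × 0.00107154) = 0.012525.
z = (0.803524 − 0.840323)/0.012525 = -0.036799/0.012525 = -2.9380.
p-value = P(Z < -2.938) ≈ 0.0017; since p < α = 0.02, reject H₀.

z = -2.9380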